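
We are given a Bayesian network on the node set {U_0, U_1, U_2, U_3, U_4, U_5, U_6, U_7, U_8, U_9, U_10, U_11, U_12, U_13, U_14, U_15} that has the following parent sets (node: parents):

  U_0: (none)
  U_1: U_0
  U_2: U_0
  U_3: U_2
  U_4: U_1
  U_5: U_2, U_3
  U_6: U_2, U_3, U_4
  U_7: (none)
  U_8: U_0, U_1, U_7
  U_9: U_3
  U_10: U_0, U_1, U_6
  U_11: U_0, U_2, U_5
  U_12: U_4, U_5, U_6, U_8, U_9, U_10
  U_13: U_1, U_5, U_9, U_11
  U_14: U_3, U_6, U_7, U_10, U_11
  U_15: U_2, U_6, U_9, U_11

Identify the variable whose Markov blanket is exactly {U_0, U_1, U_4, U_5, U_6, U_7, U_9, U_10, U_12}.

The target node must have every member of {U_0, U_1, U_4, U_5, U_6, U_7, U_9, U_10, U_12} as a parent, child, or co-parent, and no others.
Parents of U_8: U_0, U_1, U_7; children: U_12; co-parents: U_4, U_5, U_6, U_9, U_10.
These exactly cover the given set, so the node is U_8.

U_8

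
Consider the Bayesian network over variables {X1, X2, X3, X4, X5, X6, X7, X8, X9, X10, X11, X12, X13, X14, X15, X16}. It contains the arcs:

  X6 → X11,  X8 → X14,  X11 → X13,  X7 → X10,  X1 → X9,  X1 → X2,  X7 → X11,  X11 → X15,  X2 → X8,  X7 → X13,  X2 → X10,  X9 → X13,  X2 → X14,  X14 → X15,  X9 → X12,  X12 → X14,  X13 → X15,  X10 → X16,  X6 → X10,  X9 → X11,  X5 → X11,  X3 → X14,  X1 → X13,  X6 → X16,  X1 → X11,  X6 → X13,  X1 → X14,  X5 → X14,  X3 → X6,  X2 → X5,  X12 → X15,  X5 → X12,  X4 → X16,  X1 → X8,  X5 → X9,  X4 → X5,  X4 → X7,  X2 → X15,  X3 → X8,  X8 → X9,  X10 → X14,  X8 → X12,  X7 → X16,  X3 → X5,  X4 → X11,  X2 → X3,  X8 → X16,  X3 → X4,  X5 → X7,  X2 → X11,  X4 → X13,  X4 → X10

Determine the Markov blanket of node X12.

X12 has parents X5, X8, X9.
X12 has children X14, X15.
For each child, the remaining parents (spouses of X12):
  X14's other parents are X1, X2, X3, X5, X8, X10.
  parents(X15) \ {X12} = {X2, X11, X13, X14}.
Taking the union gives {X1, X2, X3, X5, X8, X9, X10, X11, X13, X14, X15}.

{X1, X2, X3, X5, X8, X9, X10, X11, X13, X14, X15}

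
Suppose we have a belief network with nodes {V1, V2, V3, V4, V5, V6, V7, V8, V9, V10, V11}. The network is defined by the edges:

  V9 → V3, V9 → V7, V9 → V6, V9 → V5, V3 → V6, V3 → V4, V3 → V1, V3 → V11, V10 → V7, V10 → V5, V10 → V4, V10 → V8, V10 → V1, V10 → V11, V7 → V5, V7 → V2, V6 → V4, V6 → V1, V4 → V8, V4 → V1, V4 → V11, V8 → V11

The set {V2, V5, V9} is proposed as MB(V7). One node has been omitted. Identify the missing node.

V10

Parents of V7: V9, V10.
V7's children: V2, V5.
Other parents of V7's children:
  V5: V9, V10
  V2: —
MB(V7) = {V2, V5, V9, V10}.
Comparing with the claimed set, V10 is missing.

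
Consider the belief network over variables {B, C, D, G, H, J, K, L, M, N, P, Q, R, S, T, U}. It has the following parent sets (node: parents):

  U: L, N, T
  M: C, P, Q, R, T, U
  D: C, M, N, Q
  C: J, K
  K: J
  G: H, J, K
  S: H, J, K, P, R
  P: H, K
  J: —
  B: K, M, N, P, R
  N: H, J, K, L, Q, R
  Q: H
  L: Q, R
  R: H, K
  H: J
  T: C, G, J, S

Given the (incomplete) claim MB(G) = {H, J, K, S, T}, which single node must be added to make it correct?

C

A node's Markov blanket = Pa ∪ Ch ∪ (parents of Ch other than the node itself).
G has parents H, J, K.
Children of G: T.
For each child, the remaining parents (spouses of G):
  T's other parents are C, J, S.
MB(G) = {C, H, J, K, S, T}.
Comparing with the claimed set, C is missing.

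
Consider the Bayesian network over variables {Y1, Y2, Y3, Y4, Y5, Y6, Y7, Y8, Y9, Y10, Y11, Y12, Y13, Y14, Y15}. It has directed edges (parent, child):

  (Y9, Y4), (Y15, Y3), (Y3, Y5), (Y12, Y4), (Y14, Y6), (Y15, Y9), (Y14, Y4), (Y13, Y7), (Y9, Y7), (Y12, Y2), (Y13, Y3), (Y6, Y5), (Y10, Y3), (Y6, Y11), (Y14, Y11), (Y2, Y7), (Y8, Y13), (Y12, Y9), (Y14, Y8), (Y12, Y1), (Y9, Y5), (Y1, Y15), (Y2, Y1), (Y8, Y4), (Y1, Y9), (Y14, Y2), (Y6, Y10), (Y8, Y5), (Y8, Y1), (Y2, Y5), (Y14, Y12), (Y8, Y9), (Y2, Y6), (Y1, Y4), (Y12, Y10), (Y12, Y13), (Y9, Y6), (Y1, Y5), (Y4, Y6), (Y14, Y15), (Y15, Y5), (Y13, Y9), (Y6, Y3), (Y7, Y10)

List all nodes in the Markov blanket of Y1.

Children of Y1: Y4, Y5, Y9, Y15.
Y1's parents: Y2, Y8, Y12.
Co-parents of Y1 (other parents of its children):
  parents(Y15) \ {Y1} = {Y14}.
  Y9 also has parents Y8, Y12, Y13, Y15.
  Y4's other parents are Y8, Y9, Y12, Y14.
  parents(Y5) \ {Y1} = {Y2, Y3, Y6, Y8, Y9, Y15}.
Union: {Y2, Y8, Y12} ∪ {Y4, Y5, Y9, Y15} ∪ {Y2, Y3, Y6, Y8, Y9, Y12, Y13, Y14, Y15} = {Y2, Y3, Y4, Y5, Y6, Y8, Y9, Y12, Y13, Y14, Y15}.

{Y2, Y3, Y4, Y5, Y6, Y8, Y9, Y12, Y13, Y14, Y15}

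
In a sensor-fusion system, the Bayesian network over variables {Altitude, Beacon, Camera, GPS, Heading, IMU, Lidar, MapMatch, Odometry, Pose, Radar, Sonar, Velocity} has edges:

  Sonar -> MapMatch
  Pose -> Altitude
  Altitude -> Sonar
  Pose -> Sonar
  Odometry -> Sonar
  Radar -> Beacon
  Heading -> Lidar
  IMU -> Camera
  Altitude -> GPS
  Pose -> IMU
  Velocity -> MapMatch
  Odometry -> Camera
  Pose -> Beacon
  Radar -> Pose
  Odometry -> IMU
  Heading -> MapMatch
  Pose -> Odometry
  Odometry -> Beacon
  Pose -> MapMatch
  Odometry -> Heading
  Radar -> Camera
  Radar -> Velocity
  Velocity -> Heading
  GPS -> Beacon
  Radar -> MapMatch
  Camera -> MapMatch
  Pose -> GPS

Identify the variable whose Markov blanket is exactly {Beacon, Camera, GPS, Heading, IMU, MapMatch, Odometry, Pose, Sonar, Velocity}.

Radar

The target node must have every member of {Beacon, Camera, GPS, Heading, IMU, MapMatch, Odometry, Pose, Sonar, Velocity} as a parent, child, or co-parent, and no others.
Parents of Radar: none; children: Beacon, Camera, MapMatch, Pose, Velocity; co-parents: Camera, GPS, Heading, IMU, Odometry, Pose, Sonar, Velocity.
These exactly cover the given set, so the node is Radar.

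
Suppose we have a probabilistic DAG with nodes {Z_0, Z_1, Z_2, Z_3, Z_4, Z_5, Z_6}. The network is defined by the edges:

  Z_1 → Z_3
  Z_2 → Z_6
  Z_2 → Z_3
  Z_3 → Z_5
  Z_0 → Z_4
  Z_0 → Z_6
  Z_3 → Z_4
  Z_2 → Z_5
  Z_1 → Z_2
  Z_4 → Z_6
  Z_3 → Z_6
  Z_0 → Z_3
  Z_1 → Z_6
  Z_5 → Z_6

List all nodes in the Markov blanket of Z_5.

The Markov blanket of a node is its parents, its children, and the other parents of its children.
Z_5 has child Z_6.
Z_5 has parents Z_2, Z_3.
For each child, the remaining parents (spouses of Z_5):
  parents(Z_6) \ {Z_5} = {Z_0, Z_1, Z_2, Z_3, Z_4}.
Taking the union gives {Z_0, Z_1, Z_2, Z_3, Z_4, Z_6}.

{Z_0, Z_1, Z_2, Z_3, Z_4, Z_6}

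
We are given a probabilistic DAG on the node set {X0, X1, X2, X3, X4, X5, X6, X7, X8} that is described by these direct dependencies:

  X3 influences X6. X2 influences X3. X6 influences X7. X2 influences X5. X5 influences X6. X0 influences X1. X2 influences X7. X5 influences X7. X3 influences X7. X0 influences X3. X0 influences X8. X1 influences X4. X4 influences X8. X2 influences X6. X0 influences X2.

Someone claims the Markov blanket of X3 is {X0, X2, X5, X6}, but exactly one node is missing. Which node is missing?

X7

Recall MB(v) = parents ∪ children ∪ spouses, where spouses are the other parents of v's children.
Parents of X3: X0, X2.
X3 has children X6, X7.
Other parents of X3's children:
  X6: X2, X5
  X7: X2, X5, X6
MB(X3) = {X0, X2, X5, X6, X7}.
Comparing with the claimed set, X7 is missing.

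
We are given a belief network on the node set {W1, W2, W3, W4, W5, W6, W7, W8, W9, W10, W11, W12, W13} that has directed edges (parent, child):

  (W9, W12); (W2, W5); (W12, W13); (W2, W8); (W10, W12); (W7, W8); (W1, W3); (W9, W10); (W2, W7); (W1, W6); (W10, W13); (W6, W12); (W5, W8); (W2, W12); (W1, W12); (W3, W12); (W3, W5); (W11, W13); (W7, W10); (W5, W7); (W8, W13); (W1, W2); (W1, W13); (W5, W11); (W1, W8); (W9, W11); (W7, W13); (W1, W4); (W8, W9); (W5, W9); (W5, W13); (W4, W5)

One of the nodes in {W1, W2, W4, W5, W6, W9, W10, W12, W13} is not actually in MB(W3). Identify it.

Ch(W3) = {W5, W12}.
W3's parents: W1.
Co-parents of W3 (other parents of its children):
  parents(W5) \ {W3} = {W2, W4}.
  W12's other parents are W1, W2, W6, W9, W10.
MB(W3) = {W1, W2, W4, W5, W6, W9, W10, W12}.
W13 is neither a parent, child, nor co-parent of W3, so it does not belong.

W13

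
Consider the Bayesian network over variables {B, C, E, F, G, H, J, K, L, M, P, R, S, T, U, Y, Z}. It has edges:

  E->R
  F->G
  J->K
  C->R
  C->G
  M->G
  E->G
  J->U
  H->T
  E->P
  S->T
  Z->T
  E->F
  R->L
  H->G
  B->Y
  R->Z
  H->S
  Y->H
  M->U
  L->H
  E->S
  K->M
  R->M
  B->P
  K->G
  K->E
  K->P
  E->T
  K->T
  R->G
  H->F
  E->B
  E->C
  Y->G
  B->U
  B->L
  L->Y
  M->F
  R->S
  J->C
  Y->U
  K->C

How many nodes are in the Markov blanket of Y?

By definition, MB(Y) is built from Y's parents, Y's children, and the co-parents of Y.
Y has parents B, L.
Y has children G, H, U.
Other parents of Y's children:
  H also has parent L.
  parents(U) \ {Y} = {B, J, M}.
  G's other parents are C, E, F, H, K, M, R.
MB(Y) = {B, C, E, F, G, H, J, K, L, M, R, U}, which has 12 nodes.

12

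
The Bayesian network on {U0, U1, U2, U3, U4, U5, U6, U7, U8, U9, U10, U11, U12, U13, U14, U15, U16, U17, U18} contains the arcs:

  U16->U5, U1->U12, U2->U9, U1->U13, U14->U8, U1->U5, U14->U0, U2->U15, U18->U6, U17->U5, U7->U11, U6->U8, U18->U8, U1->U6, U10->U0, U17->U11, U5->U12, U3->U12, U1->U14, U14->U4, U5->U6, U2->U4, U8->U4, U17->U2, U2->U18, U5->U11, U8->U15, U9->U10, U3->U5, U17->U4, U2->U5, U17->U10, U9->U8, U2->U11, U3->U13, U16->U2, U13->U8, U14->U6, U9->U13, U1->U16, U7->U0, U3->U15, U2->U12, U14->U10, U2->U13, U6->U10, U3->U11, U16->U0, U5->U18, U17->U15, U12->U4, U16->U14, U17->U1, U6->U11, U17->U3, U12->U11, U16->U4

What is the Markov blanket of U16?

{U0, U1, U2, U3, U4, U5, U7, U8, U10, U12, U14, U17}

Ch(U16) = {U0, U2, U4, U5, U14}.
U16 has parent U1.
Other parents of U16's children:
  parents(U2) \ {U16} = {U17}.
  parents(U14) \ {U16} = {U1}.
  parents(U5) \ {U16} = {U1, U2, U3, U17}.
  parents(U0) \ {U16} = {U7, U10, U14}.
  parents(U4) \ {U16} = {U2, U8, U12, U14, U17}.
Taking the union gives {U0, U1, U2, U3, U4, U5, U7, U8, U10, U12, U14, U17}.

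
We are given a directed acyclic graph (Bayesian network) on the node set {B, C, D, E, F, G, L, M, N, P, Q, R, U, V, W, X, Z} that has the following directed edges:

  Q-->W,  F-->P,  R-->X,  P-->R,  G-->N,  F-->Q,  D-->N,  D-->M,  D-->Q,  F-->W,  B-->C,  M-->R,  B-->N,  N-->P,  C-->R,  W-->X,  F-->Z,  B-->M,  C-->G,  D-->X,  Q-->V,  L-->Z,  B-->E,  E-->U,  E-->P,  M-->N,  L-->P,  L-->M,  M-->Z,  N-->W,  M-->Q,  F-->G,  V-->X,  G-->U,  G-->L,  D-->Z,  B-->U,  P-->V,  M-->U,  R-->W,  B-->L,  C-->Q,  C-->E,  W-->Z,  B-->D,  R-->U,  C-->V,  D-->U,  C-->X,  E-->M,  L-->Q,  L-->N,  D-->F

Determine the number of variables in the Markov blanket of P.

P's parents: E, F, L, N.
Children of P: R, V.
Other parents of P's children:
  R: C, M
  V: C, Q
MB(P) = {C, E, F, L, M, N, Q, R, V}, which has 9 nodes.

9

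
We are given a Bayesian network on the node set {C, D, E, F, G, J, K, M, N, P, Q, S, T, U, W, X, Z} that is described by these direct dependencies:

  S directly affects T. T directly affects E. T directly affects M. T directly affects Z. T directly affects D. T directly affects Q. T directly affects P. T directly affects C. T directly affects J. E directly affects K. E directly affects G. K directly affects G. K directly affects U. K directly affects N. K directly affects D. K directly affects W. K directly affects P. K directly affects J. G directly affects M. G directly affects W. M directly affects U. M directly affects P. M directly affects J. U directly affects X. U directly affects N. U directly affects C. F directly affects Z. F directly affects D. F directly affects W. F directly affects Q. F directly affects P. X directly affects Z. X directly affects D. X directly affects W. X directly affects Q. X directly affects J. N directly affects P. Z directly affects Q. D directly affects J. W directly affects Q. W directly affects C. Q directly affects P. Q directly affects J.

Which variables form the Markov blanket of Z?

{F, Q, T, W, X}

Z's parents: F, T, X.
Z's children: Q.
For each child, the remaining parents (spouses of Z):
  Q's other parents are F, T, W, X.
Taking the union gives {F, Q, T, W, X}.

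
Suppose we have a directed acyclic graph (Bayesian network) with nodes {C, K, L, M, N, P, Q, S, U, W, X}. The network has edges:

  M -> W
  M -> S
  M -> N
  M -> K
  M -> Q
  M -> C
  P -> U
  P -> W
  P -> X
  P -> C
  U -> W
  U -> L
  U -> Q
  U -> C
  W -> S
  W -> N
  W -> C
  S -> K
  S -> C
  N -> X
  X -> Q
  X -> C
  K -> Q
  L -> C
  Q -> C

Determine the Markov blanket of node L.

L has parent U.
Children of L: C.
For each child, the remaining parents (spouses of L):
  C also has parents M, P, Q, S, U, W, X.
So the Markov blanket of L is {C, M, P, Q, S, U, W, X}.

{C, M, P, Q, S, U, W, X}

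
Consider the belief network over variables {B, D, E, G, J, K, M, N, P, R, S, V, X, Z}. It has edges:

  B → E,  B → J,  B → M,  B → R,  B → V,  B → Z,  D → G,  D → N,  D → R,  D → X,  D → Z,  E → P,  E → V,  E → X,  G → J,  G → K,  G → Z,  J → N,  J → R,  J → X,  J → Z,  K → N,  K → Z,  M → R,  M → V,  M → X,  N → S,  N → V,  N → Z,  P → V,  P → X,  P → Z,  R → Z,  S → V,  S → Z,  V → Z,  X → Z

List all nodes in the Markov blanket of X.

Ch(X) = {Z}.
Parents of X: D, E, J, M, P.
Co-parents of X (other parents of its children):
  Z also has parents B, D, G, J, K, N, P, R, S, V.
Union: {D, E, J, M, P} ∪ {Z} ∪ {B, D, G, J, K, N, P, R, S, V} = {B, D, E, G, J, K, M, N, P, R, S, V, Z}.

{B, D, E, G, J, K, M, N, P, R, S, V, Z}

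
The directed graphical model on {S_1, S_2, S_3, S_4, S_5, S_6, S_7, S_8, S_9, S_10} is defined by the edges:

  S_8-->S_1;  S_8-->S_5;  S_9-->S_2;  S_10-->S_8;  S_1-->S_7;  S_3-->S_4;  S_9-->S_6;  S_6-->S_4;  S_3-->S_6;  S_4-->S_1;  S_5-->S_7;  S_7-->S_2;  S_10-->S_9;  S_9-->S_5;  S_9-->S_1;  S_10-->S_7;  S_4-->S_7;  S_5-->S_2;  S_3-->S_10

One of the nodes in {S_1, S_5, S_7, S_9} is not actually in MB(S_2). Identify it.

S_1

S_2 has parents S_5, S_7, S_9.
S_2's children: none.
S_2 has no children, so there are no co-parents.
MB(S_2) = {S_5, S_7, S_9}.
S_1 is neither a parent, child, nor co-parent of S_2, so it does not belong.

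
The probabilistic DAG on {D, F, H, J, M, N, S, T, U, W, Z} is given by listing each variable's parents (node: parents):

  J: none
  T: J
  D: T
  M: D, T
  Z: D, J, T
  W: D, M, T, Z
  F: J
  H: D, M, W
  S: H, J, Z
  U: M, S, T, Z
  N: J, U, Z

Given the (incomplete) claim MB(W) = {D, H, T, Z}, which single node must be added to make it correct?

By definition, MB(W) is built from W's parents, W's children, and the co-parents of W.
W's parents: D, M, T, Z.
Ch(W) = {H}.
For each child, the remaining parents (spouses of W):
  parents(H) \ {W} = {D, M}.
MB(W) = {D, H, M, T, Z}.
Comparing with the claimed set, M is missing.

M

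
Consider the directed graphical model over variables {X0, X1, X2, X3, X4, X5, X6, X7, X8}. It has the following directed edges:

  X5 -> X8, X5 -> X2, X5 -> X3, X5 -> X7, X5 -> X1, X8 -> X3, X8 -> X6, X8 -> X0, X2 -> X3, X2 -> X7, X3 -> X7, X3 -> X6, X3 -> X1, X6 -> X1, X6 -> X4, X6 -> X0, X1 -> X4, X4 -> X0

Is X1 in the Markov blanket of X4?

X1 is a parent of X4.
So X1 ∈ MB(X4).

Yes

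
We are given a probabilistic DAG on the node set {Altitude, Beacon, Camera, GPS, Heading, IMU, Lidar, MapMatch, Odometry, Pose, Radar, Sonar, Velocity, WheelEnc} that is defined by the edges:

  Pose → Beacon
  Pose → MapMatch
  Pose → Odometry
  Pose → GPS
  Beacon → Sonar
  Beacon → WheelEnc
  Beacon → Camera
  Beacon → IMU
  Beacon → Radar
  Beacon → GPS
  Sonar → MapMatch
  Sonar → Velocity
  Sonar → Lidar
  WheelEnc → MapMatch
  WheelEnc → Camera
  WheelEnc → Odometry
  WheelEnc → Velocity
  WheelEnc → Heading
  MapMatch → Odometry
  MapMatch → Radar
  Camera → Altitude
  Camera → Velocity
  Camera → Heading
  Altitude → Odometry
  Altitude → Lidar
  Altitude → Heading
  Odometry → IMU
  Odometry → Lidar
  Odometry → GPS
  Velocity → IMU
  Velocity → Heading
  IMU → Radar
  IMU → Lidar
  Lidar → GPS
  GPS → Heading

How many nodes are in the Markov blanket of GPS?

9

GPS has parents Beacon, Lidar, Odometry, Pose.
Children of GPS: Heading.
Other parents of GPS's children:
  parents(Heading) \ {GPS} = {Altitude, Camera, Velocity, WheelEnc}.
MB(GPS) = {Altitude, Beacon, Camera, Heading, Lidar, Odometry, Pose, Velocity, WheelEnc}, which has 9 nodes.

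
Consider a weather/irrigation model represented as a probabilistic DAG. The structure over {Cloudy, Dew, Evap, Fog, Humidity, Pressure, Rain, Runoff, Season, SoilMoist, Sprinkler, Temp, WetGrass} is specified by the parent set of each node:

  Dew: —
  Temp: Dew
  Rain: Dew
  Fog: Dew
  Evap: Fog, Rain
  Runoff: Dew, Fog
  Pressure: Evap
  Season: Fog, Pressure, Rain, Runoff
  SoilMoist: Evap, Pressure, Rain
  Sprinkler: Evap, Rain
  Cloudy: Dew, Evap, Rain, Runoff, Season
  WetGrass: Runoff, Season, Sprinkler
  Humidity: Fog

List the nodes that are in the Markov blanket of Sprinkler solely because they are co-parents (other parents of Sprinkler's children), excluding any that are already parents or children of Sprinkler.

Children of Sprinkler: WetGrass.
  WetGrass: Runoff, Season
Excluding nodes already adjacent to Sprinkler (Evap, Rain, WetGrass), the co-parent-only contribution is {Runoff, Season}.

{Runoff, Season}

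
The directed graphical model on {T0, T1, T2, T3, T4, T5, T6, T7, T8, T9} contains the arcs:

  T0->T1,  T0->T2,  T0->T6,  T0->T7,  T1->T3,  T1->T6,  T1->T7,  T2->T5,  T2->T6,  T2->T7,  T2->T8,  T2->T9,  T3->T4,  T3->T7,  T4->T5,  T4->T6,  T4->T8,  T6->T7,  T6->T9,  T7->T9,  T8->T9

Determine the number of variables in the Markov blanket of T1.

T1's children: T3, T6, T7.
Parents of T1: T0.
Parents of each child, excluding T1:
  T3: no additional parents.
  parents(T6) \ {T1} = {T0, T2, T4}.
  T7's other parents are T0, T2, T3, T6.
MB(T1) = {T0, T2, T3, T4, T6, T7}, which has 6 nodes.

6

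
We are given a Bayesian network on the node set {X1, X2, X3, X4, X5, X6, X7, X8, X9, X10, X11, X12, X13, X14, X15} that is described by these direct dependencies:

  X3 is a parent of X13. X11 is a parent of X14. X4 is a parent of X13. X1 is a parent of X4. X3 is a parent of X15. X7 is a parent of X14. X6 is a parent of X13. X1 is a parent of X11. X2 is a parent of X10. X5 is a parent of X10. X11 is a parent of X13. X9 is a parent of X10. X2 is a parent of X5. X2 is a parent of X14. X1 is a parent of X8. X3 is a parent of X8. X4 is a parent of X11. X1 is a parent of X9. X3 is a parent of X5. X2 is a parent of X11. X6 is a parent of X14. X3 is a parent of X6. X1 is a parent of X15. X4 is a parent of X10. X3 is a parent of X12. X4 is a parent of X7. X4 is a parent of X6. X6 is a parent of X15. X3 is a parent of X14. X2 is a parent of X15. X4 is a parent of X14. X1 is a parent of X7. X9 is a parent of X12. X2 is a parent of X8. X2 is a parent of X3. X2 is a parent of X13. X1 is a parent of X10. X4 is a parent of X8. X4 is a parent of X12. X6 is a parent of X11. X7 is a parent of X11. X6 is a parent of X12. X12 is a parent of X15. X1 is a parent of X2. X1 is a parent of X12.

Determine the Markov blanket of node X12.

{X1, X2, X3, X4, X6, X9, X15}

Pa(X12) = {X1, X3, X4, X6, X9}.
Ch(X12) = {X15}.
Other parents of X12's children:
  X15: X1, X2, X3, X6
MB(X12) = {X1, X2, X3, X4, X6, X9, X15}.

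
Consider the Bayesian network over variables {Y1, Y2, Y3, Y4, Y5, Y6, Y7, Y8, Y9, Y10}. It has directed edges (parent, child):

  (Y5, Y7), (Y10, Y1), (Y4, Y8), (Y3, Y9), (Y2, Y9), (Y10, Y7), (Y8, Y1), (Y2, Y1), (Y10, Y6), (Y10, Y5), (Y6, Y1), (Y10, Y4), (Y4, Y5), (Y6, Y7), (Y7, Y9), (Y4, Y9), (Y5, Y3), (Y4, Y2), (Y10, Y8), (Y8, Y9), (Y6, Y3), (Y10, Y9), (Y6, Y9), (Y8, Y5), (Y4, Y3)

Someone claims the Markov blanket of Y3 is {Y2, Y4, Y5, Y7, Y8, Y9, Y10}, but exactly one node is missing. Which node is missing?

Y6

Ch(Y3) = {Y9}.
Parents of Y3: Y4, Y5, Y6.
For each child, the remaining parents (spouses of Y3):
  Y9: Y2, Y4, Y6, Y7, Y8, Y10
MB(Y3) = {Y2, Y4, Y5, Y6, Y7, Y8, Y9, Y10}.
Comparing with the claimed set, Y6 is missing.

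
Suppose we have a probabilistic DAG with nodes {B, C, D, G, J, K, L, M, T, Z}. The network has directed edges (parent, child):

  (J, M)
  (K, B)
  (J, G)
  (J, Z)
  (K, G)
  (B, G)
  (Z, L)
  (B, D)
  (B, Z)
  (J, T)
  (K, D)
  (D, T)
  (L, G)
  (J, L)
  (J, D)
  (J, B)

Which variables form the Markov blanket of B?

A node's Markov blanket = Pa ∪ Ch ∪ (parents of Ch other than the node itself).
B has parents J, K.
B's children: D, G, Z.
Co-parents of B (other parents of its children):
  D also has parents J, K.
  Z's other parent is J.
  G's other parents are J, K, L.
So the Markov blanket of B is {D, G, J, K, L, Z}.

{D, G, J, K, L, Z}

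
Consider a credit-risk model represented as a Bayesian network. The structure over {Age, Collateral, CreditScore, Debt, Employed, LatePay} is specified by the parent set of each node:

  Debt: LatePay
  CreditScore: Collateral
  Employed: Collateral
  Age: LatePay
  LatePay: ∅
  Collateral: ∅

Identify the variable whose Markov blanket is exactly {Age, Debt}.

The target node must have every member of {Age, Debt} as a parent, child, or co-parent, and no others.
Parents of LatePay: none; children: Age, Debt; co-parents: none.
These exactly cover the given set, so the node is LatePay.

LatePay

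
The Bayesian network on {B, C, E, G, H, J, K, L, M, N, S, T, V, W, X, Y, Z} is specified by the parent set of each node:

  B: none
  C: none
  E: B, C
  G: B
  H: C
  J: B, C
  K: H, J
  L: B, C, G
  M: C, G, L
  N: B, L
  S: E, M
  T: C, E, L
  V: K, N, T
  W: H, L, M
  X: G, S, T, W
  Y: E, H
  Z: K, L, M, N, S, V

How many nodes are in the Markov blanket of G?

8

Parents of G: B.
Ch(G) = {L, M, X}.
Parents of each child, excluding G:
  parents(L) \ {G} = {B, C}.
  M's other parents are C, L.
  X's other parents are S, T, W.
MB(G) = {B, C, L, M, S, T, W, X}, which has 8 nodes.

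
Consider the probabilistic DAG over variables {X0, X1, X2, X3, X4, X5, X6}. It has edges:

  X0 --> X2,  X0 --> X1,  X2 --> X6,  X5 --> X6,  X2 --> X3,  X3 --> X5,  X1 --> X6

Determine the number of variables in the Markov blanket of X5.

Recall MB(v) = parents ∪ children ∪ spouses, where spouses are the other parents of v's children.
X5 has child X6.
Pa(X5) = {X3}.
Co-parents of X5 (other parents of its children):
  X6: X1, X2
MB(X5) = {X1, X2, X3, X6}, which has 4 nodes.

4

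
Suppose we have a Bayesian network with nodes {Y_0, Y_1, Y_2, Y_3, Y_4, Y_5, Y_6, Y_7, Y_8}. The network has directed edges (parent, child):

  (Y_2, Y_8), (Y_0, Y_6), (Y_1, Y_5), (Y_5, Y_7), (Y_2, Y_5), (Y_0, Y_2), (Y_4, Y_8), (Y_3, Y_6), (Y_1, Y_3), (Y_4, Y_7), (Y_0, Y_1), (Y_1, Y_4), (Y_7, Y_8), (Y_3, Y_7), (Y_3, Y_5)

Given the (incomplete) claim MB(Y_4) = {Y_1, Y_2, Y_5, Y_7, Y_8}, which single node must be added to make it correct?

Y_3

Y_4 has parent Y_1.
Y_4's children: Y_7, Y_8.
Co-parents of Y_4 (other parents of its children):
  Y_7's other parents are Y_3, Y_5.
  Y_8's other parents are Y_2, Y_7.
MB(Y_4) = {Y_1, Y_2, Y_3, Y_5, Y_7, Y_8}.
Comparing with the claimed set, Y_3 is missing.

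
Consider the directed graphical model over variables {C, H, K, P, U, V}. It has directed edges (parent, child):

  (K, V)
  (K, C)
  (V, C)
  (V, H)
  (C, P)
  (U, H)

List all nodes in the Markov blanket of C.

By definition, MB(C) is built from C's parents, C's children, and the co-parents of C.
C's children: P.
Pa(C) = {K, V}.
Co-parents of C (other parents of its children):
  P has no other parent.
Taking the union gives {K, P, V}.

{K, P, V}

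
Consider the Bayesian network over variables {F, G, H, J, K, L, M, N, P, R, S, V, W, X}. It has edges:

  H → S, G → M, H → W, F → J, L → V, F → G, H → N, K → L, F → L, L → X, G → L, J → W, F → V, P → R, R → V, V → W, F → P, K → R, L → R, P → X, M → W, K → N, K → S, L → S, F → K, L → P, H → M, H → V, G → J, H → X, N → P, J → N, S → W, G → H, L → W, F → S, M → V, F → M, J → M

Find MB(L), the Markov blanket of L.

{F, G, H, J, K, M, N, P, R, S, V, W, X}

A node's Markov blanket = Pa ∪ Ch ∪ (parents of Ch other than the node itself).
L's parents: F, G, K.
L's children: P, R, S, V, W, X.
Co-parents of L (other parents of its children):
  P: F, N
  R: K, P
  S: F, H, K
  V: F, H, M, R
  W: H, J, M, S, V
  X: H, P
Taking the union gives {F, G, H, J, K, M, N, P, R, S, V, W, X}.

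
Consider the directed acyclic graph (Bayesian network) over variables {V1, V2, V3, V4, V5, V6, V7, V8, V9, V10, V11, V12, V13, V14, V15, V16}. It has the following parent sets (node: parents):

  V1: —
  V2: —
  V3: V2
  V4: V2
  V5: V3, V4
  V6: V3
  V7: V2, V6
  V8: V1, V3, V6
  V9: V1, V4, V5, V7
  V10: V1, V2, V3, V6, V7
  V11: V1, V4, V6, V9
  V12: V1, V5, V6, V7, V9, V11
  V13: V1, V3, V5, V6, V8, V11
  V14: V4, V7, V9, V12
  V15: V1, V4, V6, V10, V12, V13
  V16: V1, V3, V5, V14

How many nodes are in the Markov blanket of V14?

8

Pa(V14) = {V4, V7, V9, V12}.
V14's children: V16.
Parents of each child, excluding V14:
  V16: V1, V3, V5
MB(V14) = {V1, V3, V4, V5, V7, V9, V12, V16}, which has 8 nodes.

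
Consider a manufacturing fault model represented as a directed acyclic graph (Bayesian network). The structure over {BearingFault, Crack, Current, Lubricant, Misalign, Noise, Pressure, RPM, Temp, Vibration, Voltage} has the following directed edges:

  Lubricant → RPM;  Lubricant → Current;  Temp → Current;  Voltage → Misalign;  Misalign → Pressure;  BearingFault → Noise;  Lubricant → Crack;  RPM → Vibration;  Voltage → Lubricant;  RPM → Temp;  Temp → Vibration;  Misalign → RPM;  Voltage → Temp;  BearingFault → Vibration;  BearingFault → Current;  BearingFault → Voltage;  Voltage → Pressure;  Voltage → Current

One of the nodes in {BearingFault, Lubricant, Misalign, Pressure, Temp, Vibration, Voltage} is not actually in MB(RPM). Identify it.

RPM's parents: Lubricant, Misalign.
RPM's children: Temp, Vibration.
Parents of each child, excluding RPM:
  Temp: Voltage
  Vibration: BearingFault, Temp
MB(RPM) = {BearingFault, Lubricant, Misalign, Temp, Vibration, Voltage}.
Pressure is neither a parent, child, nor co-parent of RPM, so it does not belong.

Pressure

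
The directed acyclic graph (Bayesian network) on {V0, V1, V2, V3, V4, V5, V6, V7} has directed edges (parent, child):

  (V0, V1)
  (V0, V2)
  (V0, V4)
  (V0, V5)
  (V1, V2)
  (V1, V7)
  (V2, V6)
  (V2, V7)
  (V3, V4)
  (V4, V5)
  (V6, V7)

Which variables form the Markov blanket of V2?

Recall MB(v) = parents ∪ children ∪ spouses, where spouses are the other parents of v's children.
Ch(V2) = {V6, V7}.
V2 has parents V0, V1.
For each child, the remaining parents (spouses of V2):
  V6: no additional parents.
  V7's other parents are V1, V6.
Taking the union gives {V0, V1, V6, V7}.

{V0, V1, V6, V7}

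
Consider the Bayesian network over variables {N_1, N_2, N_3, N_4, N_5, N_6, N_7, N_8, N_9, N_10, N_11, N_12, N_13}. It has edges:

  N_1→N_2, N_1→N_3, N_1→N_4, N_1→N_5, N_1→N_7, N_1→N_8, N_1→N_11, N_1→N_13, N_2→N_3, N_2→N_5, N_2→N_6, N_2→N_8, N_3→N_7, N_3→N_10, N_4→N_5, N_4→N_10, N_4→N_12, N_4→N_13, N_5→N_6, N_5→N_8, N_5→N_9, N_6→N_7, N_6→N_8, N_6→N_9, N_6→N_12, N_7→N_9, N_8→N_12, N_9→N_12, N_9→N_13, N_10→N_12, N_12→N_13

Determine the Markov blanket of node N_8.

Children of N_8: N_12.
Parents of N_8: N_1, N_2, N_5, N_6.
For each child, the remaining parents (spouses of N_8):
  N_12's other parents are N_4, N_6, N_9, N_10.
Union: {N_1, N_2, N_5, N_6} ∪ {N_12} ∪ {N_4, N_6, N_9, N_10} = {N_1, N_2, N_4, N_5, N_6, N_9, N_10, N_12}.

{N_1, N_2, N_4, N_5, N_6, N_9, N_10, N_12}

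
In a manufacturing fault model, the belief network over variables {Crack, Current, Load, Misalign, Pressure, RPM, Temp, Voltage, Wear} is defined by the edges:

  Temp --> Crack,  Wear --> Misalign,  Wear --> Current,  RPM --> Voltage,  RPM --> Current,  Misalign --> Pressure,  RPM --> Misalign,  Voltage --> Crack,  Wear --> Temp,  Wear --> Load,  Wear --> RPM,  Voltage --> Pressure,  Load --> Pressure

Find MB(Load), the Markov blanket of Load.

Parents of Load: Wear.
Load's children: Pressure.
Parents of each child, excluding Load:
  Pressure's other parents are Misalign, Voltage.
So the Markov blanket of Load is {Misalign, Pressure, Voltage, Wear}.

{Misalign, Pressure, Voltage, Wear}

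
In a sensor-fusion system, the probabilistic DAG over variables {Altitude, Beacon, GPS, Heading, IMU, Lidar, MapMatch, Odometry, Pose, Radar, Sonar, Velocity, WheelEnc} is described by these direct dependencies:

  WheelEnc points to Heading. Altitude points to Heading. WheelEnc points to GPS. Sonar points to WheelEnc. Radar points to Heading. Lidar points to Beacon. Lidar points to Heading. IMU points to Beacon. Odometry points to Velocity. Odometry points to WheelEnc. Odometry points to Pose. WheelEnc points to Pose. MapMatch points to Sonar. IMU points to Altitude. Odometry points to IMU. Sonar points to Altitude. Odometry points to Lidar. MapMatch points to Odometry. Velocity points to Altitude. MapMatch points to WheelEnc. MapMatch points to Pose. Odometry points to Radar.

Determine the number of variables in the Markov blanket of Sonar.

Recall MB(v) = parents ∪ children ∪ spouses, where spouses are the other parents of v's children.
Sonar has children Altitude, WheelEnc.
Pa(Sonar) = {MapMatch}.
Co-parents of Sonar (other parents of its children):
  WheelEnc: MapMatch, Odometry
  Altitude: IMU, Velocity
MB(Sonar) = {Altitude, IMU, MapMatch, Odometry, Velocity, WheelEnc}, which has 6 nodes.

6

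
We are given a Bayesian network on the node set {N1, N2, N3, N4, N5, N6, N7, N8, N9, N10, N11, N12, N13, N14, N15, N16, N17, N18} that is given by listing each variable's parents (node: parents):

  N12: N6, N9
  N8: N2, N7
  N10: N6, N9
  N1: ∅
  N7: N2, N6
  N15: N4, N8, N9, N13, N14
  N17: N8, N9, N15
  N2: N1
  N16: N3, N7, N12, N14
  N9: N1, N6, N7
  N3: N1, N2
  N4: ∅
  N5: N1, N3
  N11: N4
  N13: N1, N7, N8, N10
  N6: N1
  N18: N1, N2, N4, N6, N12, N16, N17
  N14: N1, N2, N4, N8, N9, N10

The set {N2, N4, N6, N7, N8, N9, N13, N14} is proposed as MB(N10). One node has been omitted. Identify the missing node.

A node's Markov blanket = Pa ∪ Ch ∪ (parents of Ch other than the node itself).
Children of N10: N13, N14.
N10's parents: N6, N9.
For each child, the remaining parents (spouses of N10):
  N13 also has parents N1, N7, N8.
  N14 also has parents N1, N2, N4, N8, N9.
MB(N10) = {N1, N2, N4, N6, N7, N8, N9, N13, N14}.
Comparing with the claimed set, N1 is missing.

N1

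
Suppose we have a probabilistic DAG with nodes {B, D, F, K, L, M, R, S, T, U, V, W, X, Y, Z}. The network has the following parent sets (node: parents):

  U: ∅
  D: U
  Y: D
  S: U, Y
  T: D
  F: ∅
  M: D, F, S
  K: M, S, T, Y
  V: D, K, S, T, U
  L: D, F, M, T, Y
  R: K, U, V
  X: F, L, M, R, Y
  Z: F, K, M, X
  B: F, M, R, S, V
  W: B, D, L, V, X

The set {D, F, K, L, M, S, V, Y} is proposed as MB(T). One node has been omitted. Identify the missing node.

U

Recall MB(v) = parents ∪ children ∪ spouses, where spouses are the other parents of v's children.
Parents of T: D.
Ch(T) = {K, L, V}.
For each child, the remaining parents (spouses of T):
  parents(K) \ {T} = {M, S, Y}.
  parents(V) \ {T} = {D, K, S, U}.
  L also has parents D, F, M, Y.
MB(T) = {D, F, K, L, M, S, U, V, Y}.
Comparing with the claimed set, U is missing.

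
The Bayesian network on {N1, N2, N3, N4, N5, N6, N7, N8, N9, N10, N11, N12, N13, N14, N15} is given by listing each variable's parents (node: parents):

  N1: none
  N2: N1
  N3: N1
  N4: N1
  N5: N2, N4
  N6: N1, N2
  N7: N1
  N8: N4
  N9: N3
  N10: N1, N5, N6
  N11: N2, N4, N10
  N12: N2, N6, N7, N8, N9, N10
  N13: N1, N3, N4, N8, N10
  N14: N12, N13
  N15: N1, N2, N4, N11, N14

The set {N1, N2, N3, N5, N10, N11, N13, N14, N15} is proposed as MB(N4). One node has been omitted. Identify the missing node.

A node's Markov blanket = Pa ∪ Ch ∪ (parents of Ch other than the node itself).
Parents of N4: N1.
N4's children: N5, N8, N11, N13, N15.
For each child, the remaining parents (spouses of N4):
  N5 also has parent N2.
  N8 has no other parent.
  N11's other parents are N2, N10.
  N13's other parents are N1, N3, N8, N10.
  N15 also has parents N1, N2, N11, N14.
MB(N4) = {N1, N2, N3, N5, N8, N10, N11, N13, N14, N15}.
Comparing with the claimed set, N8 is missing.

N8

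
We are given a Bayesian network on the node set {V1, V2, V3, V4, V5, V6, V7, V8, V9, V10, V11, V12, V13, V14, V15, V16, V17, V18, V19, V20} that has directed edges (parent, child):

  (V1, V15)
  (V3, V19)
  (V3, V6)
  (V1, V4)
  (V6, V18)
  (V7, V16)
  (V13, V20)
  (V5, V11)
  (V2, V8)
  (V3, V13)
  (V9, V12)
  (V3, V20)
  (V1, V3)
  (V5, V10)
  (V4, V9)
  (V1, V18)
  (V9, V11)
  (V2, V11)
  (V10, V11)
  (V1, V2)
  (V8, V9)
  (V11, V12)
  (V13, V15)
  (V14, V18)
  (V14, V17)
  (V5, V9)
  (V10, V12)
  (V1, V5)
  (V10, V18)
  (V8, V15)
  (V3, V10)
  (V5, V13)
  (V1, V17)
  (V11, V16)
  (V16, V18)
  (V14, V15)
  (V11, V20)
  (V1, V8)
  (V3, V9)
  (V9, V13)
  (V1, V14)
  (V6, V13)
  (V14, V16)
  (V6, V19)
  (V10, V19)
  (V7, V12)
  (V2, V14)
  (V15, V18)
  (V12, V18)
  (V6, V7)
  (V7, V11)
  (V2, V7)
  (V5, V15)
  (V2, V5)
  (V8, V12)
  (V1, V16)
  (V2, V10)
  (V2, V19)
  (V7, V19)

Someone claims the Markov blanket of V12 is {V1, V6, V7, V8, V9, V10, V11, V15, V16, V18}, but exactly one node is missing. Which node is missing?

Recall MB(v) = parents ∪ children ∪ spouses, where spouses are the other parents of v's children.
V12's parents: V7, V8, V9, V10, V11.
Children of V12: V18.
Other parents of V12's children:
  parents(V18) \ {V12} = {V1, V6, V10, V14, V15, V16}.
MB(V12) = {V1, V6, V7, V8, V9, V10, V11, V14, V15, V16, V18}.
Comparing with the claimed set, V14 is missing.

V14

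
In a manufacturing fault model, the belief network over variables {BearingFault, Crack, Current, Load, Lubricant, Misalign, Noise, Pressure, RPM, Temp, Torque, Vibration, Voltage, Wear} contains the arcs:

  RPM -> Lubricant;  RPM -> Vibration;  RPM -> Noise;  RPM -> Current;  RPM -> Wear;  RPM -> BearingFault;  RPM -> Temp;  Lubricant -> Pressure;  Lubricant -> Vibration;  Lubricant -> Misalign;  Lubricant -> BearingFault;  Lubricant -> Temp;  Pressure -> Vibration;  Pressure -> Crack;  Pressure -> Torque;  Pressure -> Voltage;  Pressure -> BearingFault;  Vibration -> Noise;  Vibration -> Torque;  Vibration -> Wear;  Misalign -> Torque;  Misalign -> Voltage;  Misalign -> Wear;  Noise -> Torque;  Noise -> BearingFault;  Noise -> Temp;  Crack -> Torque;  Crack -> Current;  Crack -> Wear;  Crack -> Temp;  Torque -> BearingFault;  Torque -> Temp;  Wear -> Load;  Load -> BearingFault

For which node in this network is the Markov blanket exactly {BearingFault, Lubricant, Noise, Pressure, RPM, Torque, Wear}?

The target node must have every member of {BearingFault, Lubricant, Noise, Pressure, RPM, Torque, Wear} as a parent, child, or co-parent, and no others.
Parents of Load: Wear; children: BearingFault; co-parents: Lubricant, Noise, Pressure, RPM, Torque.
These exactly cover the given set, so the node is Load.

Load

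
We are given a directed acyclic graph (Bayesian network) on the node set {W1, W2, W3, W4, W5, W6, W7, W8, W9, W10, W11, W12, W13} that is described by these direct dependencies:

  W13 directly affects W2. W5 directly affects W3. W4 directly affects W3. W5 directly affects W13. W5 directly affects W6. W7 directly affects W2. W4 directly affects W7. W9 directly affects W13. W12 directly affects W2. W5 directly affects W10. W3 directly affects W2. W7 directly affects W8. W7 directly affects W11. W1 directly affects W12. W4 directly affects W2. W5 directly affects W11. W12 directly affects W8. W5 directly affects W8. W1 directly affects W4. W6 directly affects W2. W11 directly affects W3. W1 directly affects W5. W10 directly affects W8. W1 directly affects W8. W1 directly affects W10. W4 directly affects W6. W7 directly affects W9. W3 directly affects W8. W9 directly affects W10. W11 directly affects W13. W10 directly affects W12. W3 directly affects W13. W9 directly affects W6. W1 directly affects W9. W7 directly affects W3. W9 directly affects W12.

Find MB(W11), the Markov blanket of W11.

{W3, W4, W5, W7, W9, W13}

W11's parents: W5, W7.
W11 has children W3, W13.
Other parents of W11's children:
  W3's other parents are W4, W5, W7.
  parents(W13) \ {W11} = {W3, W5, W9}.
MB(W11) = {W3, W4, W5, W7, W9, W13}.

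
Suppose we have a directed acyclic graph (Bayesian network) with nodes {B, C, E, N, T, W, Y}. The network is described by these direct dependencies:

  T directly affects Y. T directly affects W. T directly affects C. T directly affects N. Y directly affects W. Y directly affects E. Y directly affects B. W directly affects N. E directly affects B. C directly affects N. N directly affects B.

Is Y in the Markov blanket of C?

C has child N.
Parents of C: T.
Co-parents of C (other parents of its children):
  parents(N) \ {C} = {T, W}.
MB(C) = {N, T, W}; Y is not in this set.

No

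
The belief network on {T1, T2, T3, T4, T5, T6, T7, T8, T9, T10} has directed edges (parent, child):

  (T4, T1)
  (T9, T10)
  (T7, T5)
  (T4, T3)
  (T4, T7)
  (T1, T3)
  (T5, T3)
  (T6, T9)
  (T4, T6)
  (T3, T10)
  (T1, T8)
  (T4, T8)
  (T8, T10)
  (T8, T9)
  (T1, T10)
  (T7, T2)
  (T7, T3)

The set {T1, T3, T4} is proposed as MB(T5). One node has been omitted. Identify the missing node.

T7

By definition, MB(T5) is built from T5's parents, T5's children, and the co-parents of T5.
Parents of T5: T7.
T5 has child T3.
For each child, the remaining parents (spouses of T5):
  T3: T1, T4, T7
MB(T5) = {T1, T3, T4, T7}.
Comparing with the claimed set, T7 is missing.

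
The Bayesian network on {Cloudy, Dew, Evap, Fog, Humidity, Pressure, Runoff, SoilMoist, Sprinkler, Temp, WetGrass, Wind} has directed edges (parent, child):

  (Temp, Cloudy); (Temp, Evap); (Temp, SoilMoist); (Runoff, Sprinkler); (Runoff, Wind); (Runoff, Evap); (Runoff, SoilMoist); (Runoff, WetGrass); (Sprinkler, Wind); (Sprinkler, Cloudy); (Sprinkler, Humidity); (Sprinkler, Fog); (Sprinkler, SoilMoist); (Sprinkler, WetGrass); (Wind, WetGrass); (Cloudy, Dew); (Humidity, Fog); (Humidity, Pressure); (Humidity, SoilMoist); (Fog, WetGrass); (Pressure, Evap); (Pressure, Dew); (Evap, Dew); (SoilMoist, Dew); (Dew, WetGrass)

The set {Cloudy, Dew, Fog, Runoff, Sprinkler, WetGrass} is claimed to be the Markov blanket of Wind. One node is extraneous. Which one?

Cloudy

The Markov blanket of a node is its parents, its children, and the other parents of its children.
Pa(Wind) = {Runoff, Sprinkler}.
Wind's children: WetGrass.
For each child, the remaining parents (spouses of Wind):
  WetGrass: Dew, Fog, Runoff, Sprinkler
MB(Wind) = {Dew, Fog, Runoff, Sprinkler, WetGrass}.
Cloudy is neither a parent, child, nor co-parent of Wind, so it does not belong.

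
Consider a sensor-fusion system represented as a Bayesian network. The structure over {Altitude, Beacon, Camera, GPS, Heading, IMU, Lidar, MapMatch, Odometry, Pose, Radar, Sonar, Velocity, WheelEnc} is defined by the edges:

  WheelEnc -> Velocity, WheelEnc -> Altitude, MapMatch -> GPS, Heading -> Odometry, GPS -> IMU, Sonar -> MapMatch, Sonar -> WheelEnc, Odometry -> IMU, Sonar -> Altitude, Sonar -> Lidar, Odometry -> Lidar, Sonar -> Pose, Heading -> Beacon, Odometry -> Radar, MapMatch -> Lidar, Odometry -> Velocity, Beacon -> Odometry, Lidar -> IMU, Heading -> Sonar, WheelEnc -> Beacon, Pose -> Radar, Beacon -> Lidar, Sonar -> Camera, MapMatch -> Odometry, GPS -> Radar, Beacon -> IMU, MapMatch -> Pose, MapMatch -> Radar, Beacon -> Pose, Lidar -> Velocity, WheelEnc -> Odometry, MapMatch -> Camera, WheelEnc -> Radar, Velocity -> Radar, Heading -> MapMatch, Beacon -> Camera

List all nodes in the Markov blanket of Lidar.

Children of Lidar: IMU, Velocity.
Parents of Lidar: Beacon, MapMatch, Odometry, Sonar.
Parents of each child, excluding Lidar:
  IMU also has parents Beacon, GPS, Odometry.
  Velocity's other parents are Odometry, WheelEnc.
Taking the union gives {Beacon, GPS, IMU, MapMatch, Odometry, Sonar, Velocity, WheelEnc}.

{Beacon, GPS, IMU, MapMatch, Odometry, Sonar, Velocity, WheelEnc}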